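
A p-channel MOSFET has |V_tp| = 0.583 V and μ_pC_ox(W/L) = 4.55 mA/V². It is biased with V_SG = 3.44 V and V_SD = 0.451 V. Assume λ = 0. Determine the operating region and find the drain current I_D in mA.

V_ov = V_SG − |V_tp| = 3.44 − 0.583 = 2.86 V.
Since V_SD = 0.451 V < V_ov = 2.86 V, the device is in the triode region.
I_D = k_p [V_ov · V_SD − ½ V_SD²] = 4.55 × [2.86 × 0.451 − 0.5 × 0.451²] = 5.4 mA.

Triode; I_D = 5.40 mA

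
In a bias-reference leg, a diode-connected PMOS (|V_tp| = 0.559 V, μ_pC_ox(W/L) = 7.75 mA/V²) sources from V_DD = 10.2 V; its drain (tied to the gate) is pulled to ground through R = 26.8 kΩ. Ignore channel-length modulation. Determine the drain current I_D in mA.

I_D = 0.349 mA

With gate tied to drain, V_SG = V_SD ≥ V_SG − |V_tp|, so the device is in saturation.
KCL at the drain: ½ k_p (V_SG − |V_tp|)² = (V_DD − V_SG)/R.
Let x = V_SG − 0.559. Then 104 x² + x − 9.641 = 0, giving x = 0.3 V (positive root), so V_SG = 0.859 V.
I_D = (V_DD − V_SG)/R = (10.2 − 0.859) / 26.8 = 0.349 mA.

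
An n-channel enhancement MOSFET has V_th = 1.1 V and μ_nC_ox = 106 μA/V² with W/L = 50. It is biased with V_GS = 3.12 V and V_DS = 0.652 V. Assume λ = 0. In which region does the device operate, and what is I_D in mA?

Triode; I_D = 5.85 mA

k_n = μ_nC_ox · (W/L) = 5.3 mA/V².
V_ov = V_GS − V_th = 3.12 − 1.1 = 2.02 V.
Since V_DS = 0.652 V < V_ov = 2.02 V, the device is in the triode region.
I_D = k_n [V_ov · V_DS − ½ V_DS²] = 5.3 × [2.02 × 0.652 − 0.5 × 0.652²] = 5.85 mA.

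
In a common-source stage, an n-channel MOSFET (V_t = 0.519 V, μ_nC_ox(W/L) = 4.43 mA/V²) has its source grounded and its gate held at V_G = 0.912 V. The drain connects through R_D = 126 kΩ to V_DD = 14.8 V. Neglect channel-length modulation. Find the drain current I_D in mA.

V_GS = V_G = 0.912 V, so V_ov = 0.912 − 0.519 = 0.393 V.
Assume saturation: I_D = ½ k_n V_ov² = 0.5 × 4.43 × 0.393² = 0.342 mA, giving V_DS = V_DD − I_D R_D = 14.8 − 0.342 × 126 = -28.3 V.
But -28.3 V < V_ov = 0.393 V, so the device is actually in triode.
In triode I_D = k_n[V_ov V_DS − ½ V_DS²] and I_D = (V_DD − V_DS)/R_D. Equating: 279 V_DS² − 220.4 V_DS + 14.8 = 0, giving V_DS = 0.0741 V (the root below V_ov).
I_D = (14.8 − 0.0741) / 126 = 0.117 mA.

I_D = 0.117 mA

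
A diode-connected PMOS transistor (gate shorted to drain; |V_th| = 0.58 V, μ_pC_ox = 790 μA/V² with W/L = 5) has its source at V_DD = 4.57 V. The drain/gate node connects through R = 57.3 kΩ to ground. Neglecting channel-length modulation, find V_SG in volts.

With gate tied to drain, V_SG = V_SD ≥ V_SG − |V_th|, so the device is in saturation.
k_p = μ_pC_ox · (W/L) = 3.95 mA/V².
KCL at the drain: ½ k_p (V_SG − |V_th|)² = (V_DD − V_SG)/R.
Let x = V_SG − 0.58. Then 113 x² + x − 3.99 = 0, giving x = 0.183 V (positive root), so V_SG = 0.763 V.
I_D = (V_DD − V_SG)/R = (4.57 − 0.763) / 57.3 = 0.0664 mA.

V_SG = 0.763 V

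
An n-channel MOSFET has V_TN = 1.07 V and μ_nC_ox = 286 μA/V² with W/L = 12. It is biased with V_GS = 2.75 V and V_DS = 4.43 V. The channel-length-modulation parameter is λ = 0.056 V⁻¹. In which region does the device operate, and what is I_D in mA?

k_n = μ_nC_ox · (W/L) = 3.432 mA/V².
V_ov = V_GS − V_TN = 2.75 − 1.07 = 1.68 V.
Since V_DS = 4.43 V ≥ V_ov = 1.68 V, the device is in saturation.
I_D = ½ k_n V_ov² (1 + λ V_DS) = 0.5 × 3.432 × 1.68² × (1 + 0.056 × 4.43) = 6.04 mA.

Saturation; I_D = 6.04 mA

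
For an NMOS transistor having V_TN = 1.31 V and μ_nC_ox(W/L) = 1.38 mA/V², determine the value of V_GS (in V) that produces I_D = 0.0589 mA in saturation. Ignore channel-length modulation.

V_GS = 1.60 V

In saturation I_D = ½ k_n (V_GS − V_TN)², so V_GS − V_TN = √(2 I_D / k_n) = √(2 × 0.0589 / 1.38) = 0.292 V.
V_GS = 1.31 + 0.292 = 1.6 V.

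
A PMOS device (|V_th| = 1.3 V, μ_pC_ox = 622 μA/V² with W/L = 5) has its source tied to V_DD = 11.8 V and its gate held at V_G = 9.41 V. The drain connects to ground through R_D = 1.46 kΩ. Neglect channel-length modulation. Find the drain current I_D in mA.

I_D = 1.85 mA

V_SG = V_DD − V_G = 11.8 − 9.41 = 2.39 V, so V_ov = 2.39 − 1.3 = 1.09 V.
k_p = μ_pC_ox · (W/L) = 3.11 mA/V².
Assume saturation: I_D = ½ k_p V_ov² = 0.5 × 3.11 × 1.09² = 1.85 mA, giving V_SD = V_DD − I_D R_D = 11.8 − 1.85 × 1.46 = 9.1 V.
V_SD = 9.1 V ≥ V_ov = 1.09 V, confirming saturation.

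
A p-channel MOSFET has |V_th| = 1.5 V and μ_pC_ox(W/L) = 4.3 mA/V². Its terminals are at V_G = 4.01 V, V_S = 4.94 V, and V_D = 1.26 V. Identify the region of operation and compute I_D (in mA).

Cutoff; I_D = 0 mA

V_SG = V_S − V_G = 4.94 − 4.01 = 0.93 V; V_SD = V_S − V_D = 4.94 − 1.26 = 3.68 V.
V_SG = 0.93 V < |V_th| = 1.5 V, so the transistor is in cutoff.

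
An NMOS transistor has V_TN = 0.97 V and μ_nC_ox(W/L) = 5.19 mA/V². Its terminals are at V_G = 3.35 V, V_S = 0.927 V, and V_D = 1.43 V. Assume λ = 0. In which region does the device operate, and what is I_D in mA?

Triode; I_D = 3.14 mA

V_GS = V_G − V_S = 3.35 − 0.927 = 2.42 V; V_DS = V_D − V_S = 1.43 − 0.927 = 0.503 V.
V_ov = V_GS − V_TN = 2.42 − 0.97 = 1.45 V.
Since V_DS = 0.503 V < V_ov = 1.45 V, the device is in the triode region.
I_D = k_n [V_ov · V_DS − ½ V_DS²] = 5.19 × [1.45 × 0.503 − 0.5 × 0.503²] = 3.14 mA.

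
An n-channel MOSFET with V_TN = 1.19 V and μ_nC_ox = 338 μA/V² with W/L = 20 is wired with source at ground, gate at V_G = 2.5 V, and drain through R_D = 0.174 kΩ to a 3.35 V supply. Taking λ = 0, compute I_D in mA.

V_GS = V_G = 2.5 V, so V_ov = 2.5 − 1.19 = 1.31 V.
k_n = μ_nC_ox · (W/L) = 6.76 mA/V².
Assume saturation: I_D = ½ k_n V_ov² = 0.5 × 6.76 × 1.31² = 5.8 mA, giving V_DS = V_DD − I_D R_D = 3.35 − 5.8 × 0.174 = 2.34 V.
V_DS = 2.34 V ≥ V_ov = 1.31 V, confirming saturation.

I_D = 5.80 mA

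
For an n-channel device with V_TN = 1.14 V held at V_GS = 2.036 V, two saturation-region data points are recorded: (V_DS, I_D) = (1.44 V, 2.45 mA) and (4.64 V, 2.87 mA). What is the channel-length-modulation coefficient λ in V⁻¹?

λ = 0.0580 V⁻¹

With V_GS fixed, I_D ∝ (1 + λ V_DS) in saturation, so I_D2/I_D1 = (1 + λ V_DS2)/(1 + λ V_DS1).
2.87/2.45 = 1.171 = (1 + 4.64 λ)/(1 + 1.44 λ).
Solving: λ (I_D1 V_DS2 − I_D2 V_DS1) = I_D2 − I_D1, so λ = (2.87 − 2.45) / (2.45 × 4.64 − 2.87 × 1.44) = 0.42 / 7.24 = 0.058 V⁻¹.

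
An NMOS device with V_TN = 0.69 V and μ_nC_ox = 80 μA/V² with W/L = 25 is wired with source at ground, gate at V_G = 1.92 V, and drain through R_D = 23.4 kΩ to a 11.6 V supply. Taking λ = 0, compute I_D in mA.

V_GS = V_G = 1.92 V, so V_ov = 1.92 − 0.69 = 1.23 V.
k_n = μ_nC_ox · (W/L) = 2 mA/V².
Assume saturation: I_D = ½ k_n V_ov² = 0.5 × 2 × 1.23² = 1.51 mA, giving V_DS = V_DD − I_D R_D = 11.6 − 1.51 × 23.4 = -23.8 V.
But -23.8 V < V_ov = 1.23 V, so the device is actually in triode.
In triode I_D = k_n[V_ov V_DS − ½ V_DS²] and I_D = (V_DD − V_DS)/R_D. Equating: 23.4 V_DS² − 58.56 V_DS + 11.6 = 0, giving V_DS = 0.217 V (the root below V_ov).
I_D = (11.6 − 0.217) / 23.4 = 0.486 mA.

I_D = 0.486 mA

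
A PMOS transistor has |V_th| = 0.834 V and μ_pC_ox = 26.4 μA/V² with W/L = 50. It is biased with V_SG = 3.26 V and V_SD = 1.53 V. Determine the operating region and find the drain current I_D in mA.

Triode; I_D = 3.35 mA

k_p = μ_pC_ox · (W/L) = 1.32 mA/V².
V_ov = V_SG − |V_th| = 3.26 − 0.834 = 2.43 V.
Since V_SD = 1.53 V < V_ov = 2.43 V, the device is in the triode region.
I_D = k_p [V_ov · V_SD − ½ V_SD²] = 1.32 × [2.43 × 1.53 − 0.5 × 1.53²] = 3.35 mA.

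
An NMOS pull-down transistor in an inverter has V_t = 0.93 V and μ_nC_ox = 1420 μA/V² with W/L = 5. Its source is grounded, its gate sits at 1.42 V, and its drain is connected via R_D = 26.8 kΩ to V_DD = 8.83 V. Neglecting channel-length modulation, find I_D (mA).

V_GS = V_G = 1.42 V, so V_ov = 1.42 − 0.93 = 0.49 V.
k_n = μ_nC_ox · (W/L) = 7.1 mA/V².
Assume saturation: I_D = ½ k_n V_ov² = 0.5 × 7.1 × 0.49² = 0.852 mA, giving V_DS = V_DD − I_D R_D = 8.83 − 0.852 × 26.8 = -14 V.
But -14 V < V_ov = 0.49 V, so the device is actually in triode.
In triode I_D = k_n[V_ov V_DS − ½ V_DS²] and I_D = (V_DD − V_DS)/R_D. Equating: 95.1 V_DS² − 94.24 V_DS + 8.83 = 0, giving V_DS = 0.105 V (the root below V_ov).
I_D = (8.83 − 0.105) / 26.8 = 0.326 mA.

I_D = 0.326 mA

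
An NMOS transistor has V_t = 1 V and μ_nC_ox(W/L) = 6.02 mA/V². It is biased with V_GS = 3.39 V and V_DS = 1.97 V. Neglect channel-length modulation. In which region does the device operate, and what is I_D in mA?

Triode; I_D = 16.7 mA

V_ov = V_GS − V_t = 3.39 − 1 = 2.39 V.
Since V_DS = 1.97 V < V_ov = 2.39 V, the device is in the triode region.
I_D = k_n [V_ov · V_DS − ½ V_DS²] = 6.02 × [2.39 × 1.97 − 0.5 × 1.97²] = 16.7 mA.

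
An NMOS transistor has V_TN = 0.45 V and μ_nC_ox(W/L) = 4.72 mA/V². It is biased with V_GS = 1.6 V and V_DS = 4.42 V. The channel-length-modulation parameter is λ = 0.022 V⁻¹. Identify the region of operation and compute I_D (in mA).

Saturation; I_D = 3.42 mA

V_ov = V_GS − V_TN = 1.6 − 0.45 = 1.15 V.
Since V_DS = 4.42 V ≥ V_ov = 1.15 V, the device is in saturation.
I_D = ½ k_n V_ov² (1 + λ V_DS) = 0.5 × 4.72 × 1.15² × (1 + 0.022 × 4.42) = 3.42 mA.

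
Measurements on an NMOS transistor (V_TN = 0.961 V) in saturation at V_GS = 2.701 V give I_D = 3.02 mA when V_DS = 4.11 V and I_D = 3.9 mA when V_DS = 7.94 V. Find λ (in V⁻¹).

λ = 0.111 V⁻¹

With V_GS fixed, I_D ∝ (1 + λ V_DS) in saturation, so I_D2/I_D1 = (1 + λ V_DS2)/(1 + λ V_DS1).
3.9/3.02 = 1.291 = (1 + 7.94 λ)/(1 + 4.11 λ).
Solving: λ (I_D1 V_DS2 − I_D2 V_DS1) = I_D2 − I_D1, so λ = (3.9 − 3.02) / (3.02 × 7.94 − 3.9 × 4.11) = 0.88 / 7.95 = 0.111 V⁻¹.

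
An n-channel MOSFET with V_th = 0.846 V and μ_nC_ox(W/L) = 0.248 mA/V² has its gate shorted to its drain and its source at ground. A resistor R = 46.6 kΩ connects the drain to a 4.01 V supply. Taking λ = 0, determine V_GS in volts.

With gate tied to drain, V_GS = V_DS ≥ V_GS − V_th, so the device is in saturation.
KCL at the drain: ½ k_n (V_GS − V_th)² = (V_DD − V_GS)/R.
Let x = V_GS − 0.846. Then 5.78 x² + x − 3.164 = 0, giving x = 0.658 V (positive root), so V_GS = 1.5 V.
I_D = (V_DD − V_GS)/R = (4.01 − 1.5) / 46.6 = 0.0538 mA.

V_GS = 1.50 V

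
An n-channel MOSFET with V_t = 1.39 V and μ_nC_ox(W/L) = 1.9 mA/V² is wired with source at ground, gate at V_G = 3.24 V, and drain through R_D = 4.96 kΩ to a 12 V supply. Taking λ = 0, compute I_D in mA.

V_GS = V_G = 3.24 V, so V_ov = 3.24 − 1.39 = 1.85 V.
Assume saturation: I_D = ½ k_n V_ov² = 0.5 × 1.9 × 1.85² = 3.25 mA, giving V_DS = V_DD − I_D R_D = 12 − 3.25 × 4.96 = -4.13 V.
But -4.13 V < V_ov = 1.85 V, so the device is actually in triode.
In triode I_D = k_n[V_ov V_DS − ½ V_DS²] and I_D = (V_DD − V_DS)/R_D. Equating: 4.71 V_DS² − 18.43 V_DS + 12 = 0, giving V_DS = 0.825 V (the root below V_ov).
I_D = (12 − 0.825) / 4.96 = 2.25 mA.

I_D = 2.25 mA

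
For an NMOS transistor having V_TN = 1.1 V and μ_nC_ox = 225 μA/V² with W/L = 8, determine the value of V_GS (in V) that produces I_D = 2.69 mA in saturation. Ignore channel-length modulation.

V_GS = 2.83 V

k_n = μ_nC_ox · (W/L) = 1.8 mA/V².
In saturation I_D = ½ k_n (V_GS − V_TN)², so V_GS − V_TN = √(2 I_D / k_n) = √(2 × 2.69 / 1.8) = 1.73 V.
V_GS = 1.1 + 1.73 = 2.83 V.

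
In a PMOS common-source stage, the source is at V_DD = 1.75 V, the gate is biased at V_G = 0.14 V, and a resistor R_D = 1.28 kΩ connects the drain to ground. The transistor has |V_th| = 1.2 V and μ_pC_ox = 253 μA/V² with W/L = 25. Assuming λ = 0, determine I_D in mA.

V_SG = V_DD − V_G = 1.75 − 0.14 = 1.61 V, so V_ov = 1.61 − 1.2 = 0.41 V.
k_p = μ_pC_ox · (W/L) = 6.325 mA/V².
Assume saturation: I_D = ½ k_p V_ov² = 0.5 × 6.325 × 0.41² = 0.532 mA, giving V_SD = V_DD − I_D R_D = 1.75 − 0.532 × 1.28 = 1.07 V.
V_SD = 1.07 V ≥ V_ov = 0.41 V, confirming saturation.

I_D = 0.532 mA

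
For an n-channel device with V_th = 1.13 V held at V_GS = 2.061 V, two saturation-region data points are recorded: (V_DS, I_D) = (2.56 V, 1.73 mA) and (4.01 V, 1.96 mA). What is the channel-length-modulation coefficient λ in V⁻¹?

With V_GS fixed, I_D ∝ (1 + λ V_DS) in saturation, so I_D2/I_D1 = (1 + λ V_DS2)/(1 + λ V_DS1).
1.96/1.73 = 1.133 = (1 + 4.01 λ)/(1 + 2.56 λ).
Solving: λ (I_D1 V_DS2 − I_D2 V_DS1) = I_D2 − I_D1, so λ = (1.96 − 1.73) / (1.73 × 4.01 − 1.96 × 2.56) = 0.23 / 1.92 = 0.12 V⁻¹.

λ = 0.120 V⁻¹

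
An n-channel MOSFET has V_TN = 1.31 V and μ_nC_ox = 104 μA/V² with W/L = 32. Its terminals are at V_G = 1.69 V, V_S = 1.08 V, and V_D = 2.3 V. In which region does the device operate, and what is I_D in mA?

V_GS = V_G − V_S = 1.69 − 1.08 = 0.61 V; V_DS = V_D − V_S = 2.3 − 1.08 = 1.22 V.
V_GS = 0.61 V < V_TN = 1.31 V, so the transistor is in cutoff.

Cutoff; I_D = 0 mA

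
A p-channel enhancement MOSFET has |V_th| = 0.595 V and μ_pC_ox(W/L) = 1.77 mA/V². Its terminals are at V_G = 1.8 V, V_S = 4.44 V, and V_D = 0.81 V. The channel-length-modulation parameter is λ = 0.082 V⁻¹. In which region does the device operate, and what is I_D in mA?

Saturation; I_D = 4.80 mA

V_SG = V_S − V_G = 4.44 − 1.8 = 2.64 V; V_SD = V_S − V_D = 4.44 − 0.81 = 3.63 V.
V_ov = V_SG − |V_th| = 2.64 − 0.595 = 2.05 V.
Since V_SD = 3.63 V ≥ V_ov = 2.05 V, the device is in saturation.
I_D = ½ k_p V_ov² (1 + λ V_SD) = 0.5 × 1.77 × 2.05² × (1 + 0.082 × 3.63) = 4.8 mA.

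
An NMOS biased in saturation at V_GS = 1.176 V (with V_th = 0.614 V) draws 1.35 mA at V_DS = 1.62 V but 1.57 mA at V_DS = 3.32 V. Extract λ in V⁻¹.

λ = 0.113 V⁻¹

With V_GS fixed, I_D ∝ (1 + λ V_DS) in saturation, so I_D2/I_D1 = (1 + λ V_DS2)/(1 + λ V_DS1).
1.57/1.35 = 1.163 = (1 + 3.32 λ)/(1 + 1.62 λ).
Solving: λ (I_D1 V_DS2 − I_D2 V_DS1) = I_D2 − I_D1, so λ = (1.57 − 1.35) / (1.35 × 3.32 − 1.57 × 1.62) = 0.22 / 1.94 = 0.113 V⁻¹.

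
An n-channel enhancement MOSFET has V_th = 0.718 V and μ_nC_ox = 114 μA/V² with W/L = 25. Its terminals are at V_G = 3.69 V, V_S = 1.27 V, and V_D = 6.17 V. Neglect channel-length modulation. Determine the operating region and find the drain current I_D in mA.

V_GS = V_G − V_S = 3.69 − 1.27 = 2.42 V; V_DS = V_D − V_S = 6.17 − 1.27 = 4.9 V.
k_n = μ_nC_ox · (W/L) = 2.85 mA/V².
V_ov = V_GS − V_th = 2.42 − 0.718 = 1.7 V.
Since V_DS = 4.9 V ≥ V_ov = 1.7 V, the device is in saturation.
I_D = ½ k_n V_ov² = 0.5 × 2.85 × 1.7² = 4.13 mA.

Saturation; I_D = 4.13 mA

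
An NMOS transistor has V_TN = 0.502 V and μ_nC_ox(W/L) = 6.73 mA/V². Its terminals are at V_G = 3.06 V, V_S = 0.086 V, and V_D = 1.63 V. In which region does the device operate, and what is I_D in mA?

Triode; I_D = 17.7 mA

V_GS = V_G − V_S = 3.06 − 0.086 = 2.97 V; V_DS = V_D − V_S = 1.63 − 0.086 = 1.54 V.
V_ov = V_GS − V_TN = 2.97 − 0.502 = 2.47 V.
Since V_DS = 1.54 V < V_ov = 2.47 V, the device is in the triode region.
I_D = k_n [V_ov · V_DS − ½ V_DS²] = 6.73 × [2.47 × 1.54 − 0.5 × 1.54²] = 17.7 mA.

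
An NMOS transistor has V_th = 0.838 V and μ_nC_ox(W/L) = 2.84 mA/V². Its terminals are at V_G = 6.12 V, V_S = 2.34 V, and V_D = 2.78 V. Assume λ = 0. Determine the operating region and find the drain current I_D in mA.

V_GS = V_G − V_S = 6.12 − 2.34 = 3.78 V; V_DS = V_D − V_S = 2.78 − 2.34 = 0.44 V.
V_ov = V_GS − V_th = 3.78 − 0.838 = 2.94 V.
Since V_DS = 0.44 V < V_ov = 2.94 V, the device is in the triode region.
I_D = k_n [V_ov · V_DS − ½ V_DS²] = 2.84 × [2.94 × 0.44 − 0.5 × 0.44²] = 3.4 mA.

Triode; I_D = 3.40 mA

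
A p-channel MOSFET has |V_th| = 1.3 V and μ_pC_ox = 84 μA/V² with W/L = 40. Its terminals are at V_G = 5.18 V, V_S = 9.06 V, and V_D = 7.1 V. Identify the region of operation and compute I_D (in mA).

Triode; I_D = 10.5 mA

V_SG = V_S − V_G = 9.06 − 5.18 = 3.88 V; V_SD = V_S − V_D = 9.06 − 7.1 = 1.96 V.
k_p = μ_pC_ox · (W/L) = 3.36 mA/V².
V_ov = V_SG − |V_th| = 3.88 − 1.3 = 2.58 V.
Since V_SD = 1.96 V < V_ov = 2.58 V, the device is in the triode region.
I_D = k_p [V_ov · V_SD − ½ V_SD²] = 3.36 × [2.58 × 1.96 − 0.5 × 1.96²] = 10.5 mA.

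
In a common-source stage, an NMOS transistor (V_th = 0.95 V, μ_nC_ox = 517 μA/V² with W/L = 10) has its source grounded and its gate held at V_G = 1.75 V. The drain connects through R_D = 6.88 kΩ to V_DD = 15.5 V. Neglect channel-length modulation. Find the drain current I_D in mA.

I_D = 1.65 mA

V_GS = V_G = 1.75 V, so V_ov = 1.75 − 0.95 = 0.8 V.
k_n = μ_nC_ox · (W/L) = 5.17 mA/V².
Assume saturation: I_D = ½ k_n V_ov² = 0.5 × 5.17 × 0.8² = 1.65 mA, giving V_DS = V_DD − I_D R_D = 15.5 − 1.65 × 6.88 = 4.12 V.
V_DS = 4.12 V ≥ V_ov = 0.8 V, confirming saturation.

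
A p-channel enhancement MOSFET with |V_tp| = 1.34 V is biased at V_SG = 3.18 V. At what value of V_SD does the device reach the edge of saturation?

The boundary between triode and saturation is V_SD = V_SG − |V_tp| = V_ov.
V_ov = 3.18 − 1.34 = 1.84 V.

V_SD,sat = 1.84 V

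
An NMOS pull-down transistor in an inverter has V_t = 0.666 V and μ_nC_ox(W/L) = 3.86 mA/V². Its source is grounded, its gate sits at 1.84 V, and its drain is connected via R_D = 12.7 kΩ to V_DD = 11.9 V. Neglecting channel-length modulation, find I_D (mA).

I_D = 0.919 mA

V_GS = V_G = 1.84 V, so V_ov = 1.84 − 0.666 = 1.17 V.
Assume saturation: I_D = ½ k_n V_ov² = 0.5 × 3.86 × 1.17² = 2.66 mA, giving V_DS = V_DD − I_D R_D = 11.9 − 2.66 × 12.7 = -21.9 V.
But -21.9 V < V_ov = 1.17 V, so the device is actually in triode.
In triode I_D = k_n[V_ov V_DS − ½ V_DS²] and I_D = (V_DD − V_DS)/R_D. Equating: 24.5 V_DS² − 58.55 V_DS + 11.9 = 0, giving V_DS = 0.224 V (the root below V_ov).
I_D = (11.9 − 0.224) / 12.7 = 0.919 mA.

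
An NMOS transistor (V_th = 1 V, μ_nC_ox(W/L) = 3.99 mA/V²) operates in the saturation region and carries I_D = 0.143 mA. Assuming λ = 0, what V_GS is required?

V_GS = 1.27 V

In saturation I_D = ½ k_n (V_GS − V_th)², so V_GS − V_th = √(2 I_D / k_n) = √(2 × 0.143 / 3.99) = 0.268 V.
V_GS = 1 + 0.268 = 1.27 V.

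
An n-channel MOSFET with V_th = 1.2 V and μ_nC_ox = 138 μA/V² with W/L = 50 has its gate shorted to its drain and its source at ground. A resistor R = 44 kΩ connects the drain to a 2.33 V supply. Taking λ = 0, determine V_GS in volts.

V_GS = 1.28 V

With gate tied to drain, V_GS = V_DS ≥ V_GS − V_th, so the device is in saturation.
k_n = μ_nC_ox · (W/L) = 6.9 mA/V².
KCL at the drain: ½ k_n (V_GS − V_th)² = (V_DD − V_GS)/R.
Let x = V_GS − 1.2. Then 152 x² + x − 1.13 = 0, giving x = 0.083 V (positive root), so V_GS = 1.28 V.
I_D = (V_DD − V_GS)/R = (2.33 − 1.28) / 44 = 0.0238 mA.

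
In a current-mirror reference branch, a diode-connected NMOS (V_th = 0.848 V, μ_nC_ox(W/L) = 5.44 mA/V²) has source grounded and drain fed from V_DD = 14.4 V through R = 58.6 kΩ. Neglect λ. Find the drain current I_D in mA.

With gate tied to drain, V_GS = V_DS ≥ V_GS − V_th, so the device is in saturation.
KCL at the drain: ½ k_n (V_GS − V_th)² = (V_DD − V_GS)/R.
Let x = V_GS − 0.848. Then 159 x² + x − 13.55 = 0, giving x = 0.288 V (positive root), so V_GS = 1.14 V.
I_D = (V_DD − V_GS)/R = (14.4 − 1.14) / 58.6 = 0.226 mA.

I_D = 0.226 mA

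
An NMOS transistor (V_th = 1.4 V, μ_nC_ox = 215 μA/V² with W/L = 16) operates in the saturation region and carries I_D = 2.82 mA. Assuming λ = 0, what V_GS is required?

k_n = μ_nC_ox · (W/L) = 3.44 mA/V².
In saturation I_D = ½ k_n (V_GS − V_th)², so V_GS − V_th = √(2 I_D / k_n) = √(2 × 2.82 / 3.44) = 1.28 V.
V_GS = 1.4 + 1.28 = 2.68 V.

V_GS = 2.68 V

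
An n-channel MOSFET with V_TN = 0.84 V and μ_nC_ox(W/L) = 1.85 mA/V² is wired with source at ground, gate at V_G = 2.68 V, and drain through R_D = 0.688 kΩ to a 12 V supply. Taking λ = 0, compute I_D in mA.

V_GS = V_G = 2.68 V, so V_ov = 2.68 − 0.84 = 1.84 V.
Assume saturation: I_D = ½ k_n V_ov² = 0.5 × 1.85 × 1.84² = 3.13 mA, giving V_DS = V_DD − I_D R_D = 12 − 3.13 × 0.688 = 9.85 V.
V_DS = 9.85 V ≥ V_ov = 1.84 V, confirming saturation.

I_D = 3.13 mA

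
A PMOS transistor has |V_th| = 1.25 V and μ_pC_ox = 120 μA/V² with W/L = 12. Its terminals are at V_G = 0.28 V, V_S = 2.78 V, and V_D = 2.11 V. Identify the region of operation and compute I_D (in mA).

V_SG = V_S − V_G = 2.78 − 0.28 = 2.5 V; V_SD = V_S − V_D = 2.78 − 2.11 = 0.67 V.
k_p = μ_pC_ox · (W/L) = 1.44 mA/V².
V_ov = V_SG − |V_th| = 2.5 − 1.25 = 1.25 V.
Since V_SD = 0.67 V < V_ov = 1.25 V, the device is in the triode region.
I_D = k_p [V_ov · V_SD − ½ V_SD²] = 1.44 × [1.25 × 0.67 − 0.5 × 0.67²] = 0.883 mA.

Triode; I_D = 0.883 mA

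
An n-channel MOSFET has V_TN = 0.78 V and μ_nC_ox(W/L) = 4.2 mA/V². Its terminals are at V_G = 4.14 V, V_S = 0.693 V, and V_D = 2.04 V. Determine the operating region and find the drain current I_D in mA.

V_GS = V_G − V_S = 4.14 − 0.693 = 3.45 V; V_DS = V_D − V_S = 2.04 − 0.693 = 1.35 V.
V_ov = V_GS − V_TN = 3.45 − 0.78 = 2.67 V.
Since V_DS = 1.35 V < V_ov = 2.67 V, the device is in the triode region.
I_D = k_n [V_ov · V_DS − ½ V_DS²] = 4.2 × [2.67 × 1.35 − 0.5 × 1.35²] = 11.3 mA.

Triode; I_D = 11.3 mA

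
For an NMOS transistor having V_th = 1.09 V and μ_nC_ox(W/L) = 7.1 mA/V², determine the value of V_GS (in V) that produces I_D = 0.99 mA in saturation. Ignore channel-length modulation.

V_GS = 1.62 V

In saturation I_D = ½ k_n (V_GS − V_th)², so V_GS − V_th = √(2 I_D / k_n) = √(2 × 0.99 / 7.1) = 0.528 V.
V_GS = 1.09 + 0.528 = 1.62 V.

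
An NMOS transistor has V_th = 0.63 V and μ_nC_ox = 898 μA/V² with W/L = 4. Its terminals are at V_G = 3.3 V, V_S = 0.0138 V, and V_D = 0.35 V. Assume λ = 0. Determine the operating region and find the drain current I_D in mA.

Triode; I_D = 3.00 mA

V_GS = V_G − V_S = 3.3 − 0.0138 = 3.29 V; V_DS = V_D − V_S = 0.35 − 0.0138 = 0.336 V.
k_n = μ_nC_ox · (W/L) = 3.592 mA/V².
V_ov = V_GS − V_th = 3.29 − 0.63 = 2.66 V.
Since V_DS = 0.336 V < V_ov = 2.66 V, the device is in the triode region.
I_D = k_n [V_ov · V_DS − ½ V_DS²] = 3.592 × [2.66 × 0.336 − 0.5 × 0.336²] = 3 mA.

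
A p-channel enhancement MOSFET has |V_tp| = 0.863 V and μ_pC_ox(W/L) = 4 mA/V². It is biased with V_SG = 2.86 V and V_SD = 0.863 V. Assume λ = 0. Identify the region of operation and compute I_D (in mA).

V_ov = V_SG − |V_tp| = 2.86 − 0.863 = 2 V.
Since V_SD = 0.863 V < V_ov = 2 V, the device is in the triode region.
I_D = k_p [V_ov · V_SD − ½ V_SD²] = 4 × [2 × 0.863 − 0.5 × 0.863²] = 5.4 mA.

Triode; I_D = 5.40 mA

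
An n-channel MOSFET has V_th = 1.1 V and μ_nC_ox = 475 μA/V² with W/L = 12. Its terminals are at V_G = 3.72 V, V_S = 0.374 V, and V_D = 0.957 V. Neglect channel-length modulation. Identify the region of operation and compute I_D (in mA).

Triode; I_D = 6.49 mA

V_GS = V_G − V_S = 3.72 − 0.374 = 3.35 V; V_DS = V_D − V_S = 0.957 − 0.374 = 0.583 V.
k_n = μ_nC_ox · (W/L) = 5.7 mA/V².
V_ov = V_GS − V_th = 3.35 − 1.1 = 2.25 V.
Since V_DS = 0.583 V < V_ov = 2.25 V, the device is in the triode region.
I_D = k_n [V_ov · V_DS − ½ V_DS²] = 5.7 × [2.25 × 0.583 − 0.5 × 0.583²] = 6.49 mA.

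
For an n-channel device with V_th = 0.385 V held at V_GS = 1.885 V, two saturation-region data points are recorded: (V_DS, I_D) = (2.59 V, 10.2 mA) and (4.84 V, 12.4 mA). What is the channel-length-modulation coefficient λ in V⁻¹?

λ = 0.128 V⁻¹

With V_GS fixed, I_D ∝ (1 + λ V_DS) in saturation, so I_D2/I_D1 = (1 + λ V_DS2)/(1 + λ V_DS1).
12.4/10.2 = 1.216 = (1 + 4.84 λ)/(1 + 2.59 λ).
Solving: λ (I_D1 V_DS2 − I_D2 V_DS1) = I_D2 − I_D1, so λ = (12.4 − 10.2) / (10.2 × 4.84 − 12.4 × 2.59) = 2.2 / 17.3 = 0.128 V⁻¹.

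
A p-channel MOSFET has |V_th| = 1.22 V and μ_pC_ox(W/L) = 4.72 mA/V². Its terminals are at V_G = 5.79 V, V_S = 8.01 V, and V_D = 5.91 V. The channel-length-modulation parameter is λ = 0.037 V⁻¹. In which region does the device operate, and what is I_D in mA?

V_SG = V_S − V_G = 8.01 − 5.79 = 2.22 V; V_SD = V_S − V_D = 8.01 − 5.91 = 2.1 V.
V_ov = V_SG − |V_th| = 2.22 − 1.22 = 1 V.
Since V_SD = 2.1 V ≥ V_ov = 1 V, the device is in saturation.
I_D = ½ k_p V_ov² (1 + λ V_SD) = 0.5 × 4.72 × 1² × (1 + 0.037 × 2.1) = 2.54 mA.

Saturation; I_D = 2.54 mA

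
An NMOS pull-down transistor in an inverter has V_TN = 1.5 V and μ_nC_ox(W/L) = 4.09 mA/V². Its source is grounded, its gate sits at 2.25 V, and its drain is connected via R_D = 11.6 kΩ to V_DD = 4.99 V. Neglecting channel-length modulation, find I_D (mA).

I_D = 0.417 mA

V_GS = V_G = 2.25 V, so V_ov = 2.25 − 1.5 = 0.75 V.
Assume saturation: I_D = ½ k_n V_ov² = 0.5 × 4.09 × 0.75² = 1.15 mA, giving V_DS = V_DD − I_D R_D = 4.99 − 1.15 × 11.6 = -8.35 V.
But -8.35 V < V_ov = 0.75 V, so the device is actually in triode.
In triode I_D = k_n[V_ov V_DS − ½ V_DS²] and I_D = (V_DD − V_DS)/R_D. Equating: 23.7 V_DS² − 36.58 V_DS + 4.99 = 0, giving V_DS = 0.151 V (the root below V_ov).
I_D = (4.99 − 0.151) / 11.6 = 0.417 mA.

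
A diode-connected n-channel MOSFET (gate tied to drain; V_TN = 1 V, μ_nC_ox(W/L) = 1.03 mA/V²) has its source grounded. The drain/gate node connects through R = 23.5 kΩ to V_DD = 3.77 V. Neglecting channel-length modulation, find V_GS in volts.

V_GS = 1.44 V

With gate tied to drain, V_GS = V_DS ≥ V_GS − V_TN, so the device is in saturation.
KCL at the drain: ½ k_n (V_GS − V_TN)² = (V_DD − V_GS)/R.
Let x = V_GS − 1. Then 12.1 x² + x − 2.77 = 0, giving x = 0.439 V (positive root), so V_GS = 1.44 V.
I_D = (V_DD − V_GS)/R = (3.77 − 1.44) / 23.5 = 0.0992 mA.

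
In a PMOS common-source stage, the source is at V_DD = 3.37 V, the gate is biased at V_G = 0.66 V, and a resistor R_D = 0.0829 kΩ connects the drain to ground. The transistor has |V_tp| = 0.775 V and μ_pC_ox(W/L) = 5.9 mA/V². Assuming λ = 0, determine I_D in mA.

I_D = 11.0 mA

V_SG = V_DD − V_G = 3.37 − 0.66 = 2.71 V, so V_ov = 2.71 − 0.775 = 1.94 V.
Assume saturation: I_D = ½ k_p V_ov² = 0.5 × 5.9 × 1.94² = 11 mA, giving V_SD = V_DD − I_D R_D = 3.37 − 11 × 0.0829 = 2.45 V.
V_SD = 2.45 V ≥ V_ov = 1.94 V, confirming saturation.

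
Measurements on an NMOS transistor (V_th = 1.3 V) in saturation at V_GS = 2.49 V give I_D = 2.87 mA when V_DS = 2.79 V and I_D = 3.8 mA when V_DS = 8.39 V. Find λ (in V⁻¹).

With V_GS fixed, I_D ∝ (1 + λ V_DS) in saturation, so I_D2/I_D1 = (1 + λ V_DS2)/(1 + λ V_DS1).
3.8/2.87 = 1.324 = (1 + 8.39 λ)/(1 + 2.79 λ).
Solving: λ (I_D1 V_DS2 − I_D2 V_DS1) = I_D2 − I_D1, so λ = (3.8 − 2.87) / (2.87 × 8.39 − 3.8 × 2.79) = 0.93 / 13.5 = 0.069 V⁻¹.

λ = 0.0690 V⁻¹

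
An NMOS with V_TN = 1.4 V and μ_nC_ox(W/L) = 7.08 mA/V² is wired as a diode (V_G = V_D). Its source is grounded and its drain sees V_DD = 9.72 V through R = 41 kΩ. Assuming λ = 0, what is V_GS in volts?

With gate tied to drain, V_GS = V_DS ≥ V_GS − V_TN, so the device is in saturation.
KCL at the drain: ½ k_n (V_GS − V_TN)² = (V_DD − V_GS)/R.
Let x = V_GS − 1.4. Then 145 x² + x − 8.32 = 0, giving x = 0.236 V (positive root), so V_GS = 1.64 V.
I_D = (V_DD − V_GS)/R = (9.72 − 1.64) / 41 = 0.197 mA.

V_GS = 1.64 V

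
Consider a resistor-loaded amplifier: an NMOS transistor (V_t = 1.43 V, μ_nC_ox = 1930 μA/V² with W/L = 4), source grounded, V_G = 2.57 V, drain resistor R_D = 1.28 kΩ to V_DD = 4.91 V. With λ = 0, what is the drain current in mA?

V_GS = V_G = 2.57 V, so V_ov = 2.57 − 1.43 = 1.14 V.
k_n = μ_nC_ox · (W/L) = 7.72 mA/V².
Assume saturation: I_D = ½ k_n V_ov² = 0.5 × 7.72 × 1.14² = 5.02 mA, giving V_DS = V_DD − I_D R_D = 4.91 − 5.02 × 1.28 = -1.51 V.
But -1.51 V < V_ov = 1.14 V, so the device is actually in triode.
In triode I_D = k_n[V_ov V_DS − ½ V_DS²] and I_D = (V_DD − V_DS)/R_D. Equating: 4.94 V_DS² − 12.27 V_DS + 4.91 = 0, giving V_DS = 0.502 V (the root below V_ov).
I_D = (4.91 − 0.502) / 1.28 = 3.44 mA.

I_D = 3.44 mA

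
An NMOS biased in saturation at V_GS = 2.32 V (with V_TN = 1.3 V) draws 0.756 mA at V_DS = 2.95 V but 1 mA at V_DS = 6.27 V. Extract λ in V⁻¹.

With V_GS fixed, I_D ∝ (1 + λ V_DS) in saturation, so I_D2/I_D1 = (1 + λ V_DS2)/(1 + λ V_DS1).
1/0.756 = 1.323 = (1 + 6.27 λ)/(1 + 2.95 λ).
Solving: λ (I_D1 V_DS2 − I_D2 V_DS1) = I_D2 − I_D1, so λ = (1 − 0.756) / (0.756 × 6.27 − 1 × 2.95) = 0.244 / 1.79 = 0.136 V⁻¹.

λ = 0.136 V⁻¹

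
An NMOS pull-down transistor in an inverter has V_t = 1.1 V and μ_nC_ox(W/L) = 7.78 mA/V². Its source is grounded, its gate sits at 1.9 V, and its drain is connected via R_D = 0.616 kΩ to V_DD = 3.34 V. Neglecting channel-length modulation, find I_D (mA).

I_D = 2.49 mA

V_GS = V_G = 1.9 V, so V_ov = 1.9 − 1.1 = 0.8 V.
Assume saturation: I_D = ½ k_n V_ov² = 0.5 × 7.78 × 0.8² = 2.49 mA, giving V_DS = V_DD − I_D R_D = 3.34 − 2.49 × 0.616 = 1.81 V.
V_DS = 1.81 V ≥ V_ov = 0.8 V, confirming saturation.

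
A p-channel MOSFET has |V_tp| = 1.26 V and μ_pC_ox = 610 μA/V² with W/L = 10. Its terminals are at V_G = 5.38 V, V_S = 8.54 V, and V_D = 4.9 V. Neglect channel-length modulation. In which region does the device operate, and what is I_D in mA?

V_SG = V_S − V_G = 8.54 − 5.38 = 3.16 V; V_SD = V_S − V_D = 8.54 − 4.9 = 3.64 V.
k_p = μ_pC_ox · (W/L) = 6.1 mA/V².
V_ov = V_SG − |V_tp| = 3.16 − 1.26 = 1.9 V.
Since V_SD = 3.64 V ≥ V_ov = 1.9 V, the device is in saturation.
I_D = ½ k_p V_ov² = 0.5 × 6.1 × 1.9² = 11 mA.

Saturation; I_D = 11.0 mA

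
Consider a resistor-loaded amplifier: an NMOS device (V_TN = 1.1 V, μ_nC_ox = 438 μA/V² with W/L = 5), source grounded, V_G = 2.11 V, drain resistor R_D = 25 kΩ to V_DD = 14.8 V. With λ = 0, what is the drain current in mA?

V_GS = V_G = 2.11 V, so V_ov = 2.11 − 1.1 = 1.01 V.
k_n = μ_nC_ox · (W/L) = 2.19 mA/V².
Assume saturation: I_D = ½ k_n V_ov² = 0.5 × 2.19 × 1.01² = 1.12 mA, giving V_DS = V_DD − I_D R_D = 14.8 − 1.12 × 25 = -13.1 V.
But -13.1 V < V_ov = 1.01 V, so the device is actually in triode.
In triode I_D = k_n[V_ov V_DS − ½ V_DS²] and I_D = (V_DD − V_DS)/R_D. Equating: 27.4 V_DS² − 56.3 V_DS + 14.8 = 0, giving V_DS = 0.309 V (the root below V_ov).
I_D = (14.8 − 0.309) / 25 = 0.58 mA.

I_D = 0.580 mA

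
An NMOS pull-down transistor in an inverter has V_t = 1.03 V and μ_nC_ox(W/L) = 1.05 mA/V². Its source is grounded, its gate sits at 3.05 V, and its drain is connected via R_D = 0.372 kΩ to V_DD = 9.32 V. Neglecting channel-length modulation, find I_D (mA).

V_GS = V_G = 3.05 V, so V_ov = 3.05 − 1.03 = 2.02 V.
Assume saturation: I_D = ½ k_n V_ov² = 0.5 × 1.05 × 2.02² = 2.14 mA, giving V_DS = V_DD − I_D R_D = 9.32 − 2.14 × 0.372 = 8.52 V.
V_DS = 8.52 V ≥ V_ov = 2.02 V, confirming saturation.

I_D = 2.14 mA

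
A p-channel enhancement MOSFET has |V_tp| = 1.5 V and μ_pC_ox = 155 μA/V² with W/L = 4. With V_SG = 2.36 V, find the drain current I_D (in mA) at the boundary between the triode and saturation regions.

At the boundary V_SD = V_ov = V_SG − |V_tp| = 2.36 − 1.5 = 0.86 V.
k_p = μ_pC_ox · (W/L) = 0.62 mA/V².
I_D = ½ k_p V_ov² = 0.5 × 0.62 × 0.86² = 0.229 mA.

I_D = 0.229 mA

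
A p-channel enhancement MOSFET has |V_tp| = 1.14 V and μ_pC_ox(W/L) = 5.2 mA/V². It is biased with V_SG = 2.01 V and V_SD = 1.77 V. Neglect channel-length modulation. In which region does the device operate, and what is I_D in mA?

Saturation; I_D = 1.97 mA

V_ov = V_SG − |V_tp| = 2.01 − 1.14 = 0.87 V.
Since V_SD = 1.77 V ≥ V_ov = 0.87 V, the device is in saturation.
I_D = ½ k_p V_ov² = 0.5 × 5.2 × 0.87² = 1.97 mA.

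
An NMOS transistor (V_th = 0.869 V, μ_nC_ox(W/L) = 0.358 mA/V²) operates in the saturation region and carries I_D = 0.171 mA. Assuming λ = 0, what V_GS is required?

In saturation I_D = ½ k_n (V_GS − V_th)², so V_GS − V_th = √(2 I_D / k_n) = √(2 × 0.171 / 0.358) = 0.977 V.
V_GS = 0.869 + 0.977 = 1.85 V.

V_GS = 1.85 V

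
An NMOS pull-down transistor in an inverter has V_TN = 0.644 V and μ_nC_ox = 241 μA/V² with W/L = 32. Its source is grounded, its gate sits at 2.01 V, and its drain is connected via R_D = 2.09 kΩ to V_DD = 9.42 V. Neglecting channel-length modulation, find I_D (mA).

V_GS = V_G = 2.01 V, so V_ov = 2.01 − 0.644 = 1.37 V.
k_n = μ_nC_ox · (W/L) = 7.712 mA/V².
Assume saturation: I_D = ½ k_n V_ov² = 0.5 × 7.712 × 1.37² = 7.2 mA, giving V_DS = V_DD − I_D R_D = 9.42 − 7.2 × 2.09 = -5.62 V.
But -5.62 V < V_ov = 1.37 V, so the device is actually in triode.
In triode I_D = k_n[V_ov V_DS − ½ V_DS²] and I_D = (V_DD − V_DS)/R_D. Equating: 8.06 V_DS² − 23.02 V_DS + 9.42 = 0, giving V_DS = 0.495 V (the root below V_ov).
I_D = (9.42 − 0.495) / 2.09 = 4.27 mA.

I_D = 4.27 mA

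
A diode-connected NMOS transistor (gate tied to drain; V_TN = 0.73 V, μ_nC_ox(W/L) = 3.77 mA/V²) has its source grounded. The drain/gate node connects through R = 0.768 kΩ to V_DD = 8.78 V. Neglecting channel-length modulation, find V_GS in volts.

With gate tied to drain, V_GS = V_DS ≥ V_GS − V_TN, so the device is in saturation.
KCL at the drain: ½ k_n (V_GS − V_TN)² = (V_DD − V_GS)/R.
Let x = V_GS − 0.73. Then 1.45 x² + x − 8.05 = 0, giving x = 2.04 V (positive root), so V_GS = 2.77 V.
I_D = (V_DD − V_GS)/R = (8.78 − 2.77) / 0.768 = 7.83 mA.

V_GS = 2.77 V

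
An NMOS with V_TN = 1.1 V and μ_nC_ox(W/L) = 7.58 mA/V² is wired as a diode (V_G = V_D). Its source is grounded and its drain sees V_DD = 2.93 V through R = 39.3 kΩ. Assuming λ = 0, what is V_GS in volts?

V_GS = 1.21 V

With gate tied to drain, V_GS = V_DS ≥ V_GS − V_TN, so the device is in saturation.
KCL at the drain: ½ k_n (V_GS − V_TN)² = (V_DD − V_GS)/R.
Let x = V_GS − 1.1. Then 149 x² + x − 1.83 = 0, giving x = 0.108 V (positive root), so V_GS = 1.21 V.
I_D = (V_DD − V_GS)/R = (2.93 − 1.21) / 39.3 = 0.0438 mA.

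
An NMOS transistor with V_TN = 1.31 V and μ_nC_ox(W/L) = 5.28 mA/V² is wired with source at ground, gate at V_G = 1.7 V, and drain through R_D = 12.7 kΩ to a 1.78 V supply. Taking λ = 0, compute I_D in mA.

I_D = 0.134 mA

V_GS = V_G = 1.7 V, so V_ov = 1.7 − 1.31 = 0.39 V.
Assume saturation: I_D = ½ k_n V_ov² = 0.5 × 5.28 × 0.39² = 0.402 mA, giving V_DS = V_DD − I_D R_D = 1.78 − 0.402 × 12.7 = -3.32 V.
But -3.32 V < V_ov = 0.39 V, so the device is actually in triode.
In triode I_D = k_n[V_ov V_DS − ½ V_DS²] and I_D = (V_DD − V_DS)/R_D. Equating: 33.5 V_DS² − 27.15 V_DS + 1.78 = 0, giving V_DS = 0.0719 V (the root below V_ov).
I_D = (1.78 − 0.0719) / 12.7 = 0.134 mA.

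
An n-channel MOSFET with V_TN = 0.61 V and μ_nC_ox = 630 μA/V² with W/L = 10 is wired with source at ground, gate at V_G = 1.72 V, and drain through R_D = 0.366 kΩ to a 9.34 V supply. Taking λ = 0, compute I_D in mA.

V_GS = V_G = 1.72 V, so V_ov = 1.72 − 0.61 = 1.11 V.
k_n = μ_nC_ox · (W/L) = 6.3 mA/V².
Assume saturation: I_D = ½ k_n V_ov² = 0.5 × 6.3 × 1.11² = 3.88 mA, giving V_DS = V_DD − I_D R_D = 9.34 − 3.88 × 0.366 = 7.92 V.
V_DS = 7.92 V ≥ V_ov = 1.11 V, confirming saturation.

I_D = 3.88 mA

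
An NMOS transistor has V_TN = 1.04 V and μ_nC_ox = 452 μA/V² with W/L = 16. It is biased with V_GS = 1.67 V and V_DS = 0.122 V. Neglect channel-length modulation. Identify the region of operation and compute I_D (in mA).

Triode; I_D = 0.502 mA

k_n = μ_nC_ox · (W/L) = 7.232 mA/V².
V_ov = V_GS − V_TN = 1.67 − 1.04 = 0.63 V.
Since V_DS = 0.122 V < V_ov = 0.63 V, the device is in the triode region.
I_D = k_n [V_ov · V_DS − ½ V_DS²] = 7.232 × [0.63 × 0.122 − 0.5 × 0.122²] = 0.502 mA.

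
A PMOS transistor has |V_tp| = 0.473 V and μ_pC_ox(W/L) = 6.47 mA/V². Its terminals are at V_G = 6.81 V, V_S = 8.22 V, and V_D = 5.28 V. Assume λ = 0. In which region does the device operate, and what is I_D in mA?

Saturation; I_D = 2.84 mA

V_SG = V_S − V_G = 8.22 − 6.81 = 1.41 V; V_SD = V_S − V_D = 8.22 − 5.28 = 2.94 V.
V_ov = V_SG − |V_tp| = 1.41 − 0.473 = 0.937 V.
Since V_SD = 2.94 V ≥ V_ov = 0.937 V, the device is in saturation.
I_D = ½ k_p V_ov² = 0.5 × 6.47 × 0.937² = 2.84 mA.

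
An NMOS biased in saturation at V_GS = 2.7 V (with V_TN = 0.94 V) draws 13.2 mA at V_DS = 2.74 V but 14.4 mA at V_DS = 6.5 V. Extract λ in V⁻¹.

λ = 0.0259 V⁻¹

With V_GS fixed, I_D ∝ (1 + λ V_DS) in saturation, so I_D2/I_D1 = (1 + λ V_DS2)/(1 + λ V_DS1).
14.4/13.2 = 1.091 = (1 + 6.5 λ)/(1 + 2.74 λ).
Solving: λ (I_D1 V_DS2 − I_D2 V_DS1) = I_D2 − I_D1, so λ = (14.4 − 13.2) / (13.2 × 6.5 − 14.4 × 2.74) = 1.2 / 46.3 = 0.0259 V⁻¹.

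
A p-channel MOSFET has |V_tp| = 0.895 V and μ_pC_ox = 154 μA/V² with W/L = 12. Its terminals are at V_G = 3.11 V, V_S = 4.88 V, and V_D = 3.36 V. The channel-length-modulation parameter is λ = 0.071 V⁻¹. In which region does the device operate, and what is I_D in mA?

V_SG = V_S − V_G = 4.88 − 3.11 = 1.77 V; V_SD = V_S − V_D = 4.88 − 3.36 = 1.52 V.
k_p = μ_pC_ox · (W/L) = 1.848 mA/V².
V_ov = V_SG − |V_tp| = 1.77 − 0.895 = 0.875 V.
Since V_SD = 1.52 V ≥ V_ov = 0.875 V, the device is in saturation.
I_D = ½ k_p V_ov² (1 + λ V_SD) = 0.5 × 1.848 × 0.875² × (1 + 0.071 × 1.52) = 0.784 mA.

Saturation; I_D = 0.784 mA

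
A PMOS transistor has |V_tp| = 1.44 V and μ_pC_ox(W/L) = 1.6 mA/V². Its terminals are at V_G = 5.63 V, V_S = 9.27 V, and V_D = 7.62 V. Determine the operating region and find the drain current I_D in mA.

V_SG = V_S − V_G = 9.27 − 5.63 = 3.64 V; V_SD = V_S − V_D = 9.27 − 7.62 = 1.65 V.
V_ov = V_SG − |V_tp| = 3.64 − 1.44 = 2.2 V.
Since V_SD = 1.65 V < V_ov = 2.2 V, the device is in the triode region.
I_D = k_p [V_ov · V_SD − ½ V_SD²] = 1.6 × [2.2 × 1.65 − 0.5 × 1.65²] = 3.63 mA.

Triode; I_D = 3.63 mA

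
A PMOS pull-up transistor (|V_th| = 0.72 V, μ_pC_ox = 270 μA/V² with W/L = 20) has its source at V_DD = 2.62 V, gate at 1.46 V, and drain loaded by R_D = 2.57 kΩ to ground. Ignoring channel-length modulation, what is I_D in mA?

V_SG = V_DD − V_G = 2.62 − 1.46 = 1.16 V, so V_ov = 1.16 − 0.72 = 0.44 V.
k_p = μ_pC_ox · (W/L) = 5.4 mA/V².
Assume saturation: I_D = ½ k_p V_ov² = 0.5 × 5.4 × 0.44² = 0.523 mA, giving V_SD = V_DD − I_D R_D = 2.62 − 0.523 × 2.57 = 1.28 V.
V_SD = 1.28 V ≥ V_ov = 0.44 V, confirming saturation.

I_D = 0.523 mA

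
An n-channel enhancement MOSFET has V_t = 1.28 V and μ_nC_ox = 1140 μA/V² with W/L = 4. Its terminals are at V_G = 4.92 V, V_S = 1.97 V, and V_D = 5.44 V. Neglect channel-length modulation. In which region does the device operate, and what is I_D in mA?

Saturation; I_D = 6.36 mA

V_GS = V_G − V_S = 4.92 − 1.97 = 2.95 V; V_DS = V_D − V_S = 5.44 − 1.97 = 3.47 V.
k_n = μ_nC_ox · (W/L) = 4.56 mA/V².
V_ov = V_GS − V_t = 2.95 − 1.28 = 1.67 V.
Since V_DS = 3.47 V ≥ V_ov = 1.67 V, the device is in saturation.
I_D = ½ k_n V_ov² = 0.5 × 4.56 × 1.67² = 6.36 mA.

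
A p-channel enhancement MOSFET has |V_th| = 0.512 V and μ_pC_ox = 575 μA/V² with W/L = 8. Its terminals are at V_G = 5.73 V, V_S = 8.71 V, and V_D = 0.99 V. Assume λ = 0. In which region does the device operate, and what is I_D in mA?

V_SG = V_S − V_G = 8.71 − 5.73 = 2.98 V; V_SD = V_S − V_D = 8.71 − 0.99 = 7.72 V.
k_p = μ_pC_ox · (W/L) = 4.6 mA/V².
V_ov = V_SG − |V_th| = 2.98 − 0.512 = 2.47 V.
Since V_SD = 7.72 V ≥ V_ov = 2.47 V, the device is in saturation.
I_D = ½ k_p V_ov² = 0.5 × 4.6 × 2.47² = 14 mA.

Saturation; I_D = 14.0 mA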